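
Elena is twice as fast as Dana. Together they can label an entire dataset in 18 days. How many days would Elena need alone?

27 days

Let Dana's rate be r; then Elena's rate is 2r, so together (2 + 1)r = 3r = 1/18.
Thus r = 1/54 per day.
Dana alone: 54 days; Elena alone: 27 days.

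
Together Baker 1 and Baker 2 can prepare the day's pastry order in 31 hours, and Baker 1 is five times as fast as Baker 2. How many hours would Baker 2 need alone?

Let Baker 2's rate be r; then Baker 1's rate is 5r, so together (5 + 1)r = 6r = 1/31.
Thus r = 1/186 per hour.
Baker 2 alone: 186 hours; Baker 1 alone: 186/5 hours.

186 hours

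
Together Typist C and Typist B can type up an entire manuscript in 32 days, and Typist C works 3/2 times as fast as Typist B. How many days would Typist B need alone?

Let Typist B's rate be r; then Typist C's rate is (3/2)r, so together (3/2 + 1)r = (5/2)r = 1/32.
Thus r = 1/80 per day.
Typist B alone: 80 days; Typist C alone: 160/3 days.

80 days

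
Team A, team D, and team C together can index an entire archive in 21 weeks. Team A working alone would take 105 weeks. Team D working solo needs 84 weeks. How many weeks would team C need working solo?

420/11 weeks

Combined rate is 1/21 per week.
Known contribution: 1/105 + 1/84 = (4 + 5)/420 = 9/420 = 3/140 per week.
So team C's rate is 1/21 − 3/140 = 11/420, meaning 420/11 weeks alone.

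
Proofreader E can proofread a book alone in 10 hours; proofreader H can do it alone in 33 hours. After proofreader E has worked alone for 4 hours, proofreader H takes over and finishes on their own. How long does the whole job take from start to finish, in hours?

119/5 hours

In 4 hours proofreader E does 4/10 = 2/5 of the job, leaving 3/5.
Proofreader H works at 1/33 per hour, so finishing takes 3/5 ÷ 1/33 = 99/5 hours.
Total time = 4 + 99/5 = 119/5 hours.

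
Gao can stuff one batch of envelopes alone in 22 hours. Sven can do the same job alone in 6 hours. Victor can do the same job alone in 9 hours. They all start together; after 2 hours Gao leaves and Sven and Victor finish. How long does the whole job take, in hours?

36/11 hours

In the first 2 hours the combined rate is 32/99, so 64/99 of the job is done, leaving 35/99.
After Gao leaves the rate is 5/18 per hour; the remaining 35/99 takes 14/11 hours.
Total = 2 + 14/11 = 36/11 hours.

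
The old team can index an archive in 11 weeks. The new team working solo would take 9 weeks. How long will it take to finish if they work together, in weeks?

99/20 weeks

Combined rate: 1/11 + 1/9 = (9 + 11)/99 = 20/99 per week.
Time = 1 ÷ (20/99) = 99/20 weeks.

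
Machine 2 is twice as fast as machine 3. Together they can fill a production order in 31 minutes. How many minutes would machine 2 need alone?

93/2 minutes

Let machine 3's rate be r; then machine 2's rate is 2r, so together (2 + 1)r = 3r = 1/31.
Thus r = 1/93 per minute.
Machine 3 alone: 93 minutes; machine 2 alone: 93/2 minutes.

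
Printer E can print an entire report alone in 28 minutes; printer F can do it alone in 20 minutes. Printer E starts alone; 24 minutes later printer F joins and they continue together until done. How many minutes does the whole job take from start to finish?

77/3 minutes

In 24 minutes printer E does 24/28 = 6/7 of the job, leaving 1/7.
Printer E and printer F together work at 3/35 per minute, so finishing takes 1/7 ÷ 3/35 = 5/3 minutes.
Total time = 24 + 5/3 = 77/3 minutes.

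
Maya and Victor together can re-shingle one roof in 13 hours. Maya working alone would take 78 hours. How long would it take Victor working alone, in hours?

Combined rate is 1/13 per hour.
Known contribution: 1/78 per hour.
So Victor's rate is 1/13 − 1/78 = 5/78, meaning 78/5 hours alone.

78/5 hours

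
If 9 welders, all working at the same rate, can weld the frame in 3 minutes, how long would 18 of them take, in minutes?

Total work is 9·3 = 27 welder-minutes.
With 18 welders: 27/18 = 3/2 minutes.

3/2 minutes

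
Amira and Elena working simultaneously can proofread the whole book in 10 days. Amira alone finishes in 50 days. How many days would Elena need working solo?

25/2 days

Combined rate is 1/10 per day.
Known contribution: 1/50 per day.
So Elena's rate is 1/10 − 1/50 = 2/25, meaning 25/2 days alone.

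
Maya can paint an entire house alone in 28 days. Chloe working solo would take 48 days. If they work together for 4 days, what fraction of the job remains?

65/84

Combined rate: 1/28 + 1/48 = (12 + 7)/336 = 19/336 per day.
In 4 days they complete 4·19/336 = 19/84 of the job.
So 65/84 remains.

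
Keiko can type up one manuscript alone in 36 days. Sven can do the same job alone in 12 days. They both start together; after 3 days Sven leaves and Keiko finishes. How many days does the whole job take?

27 days

In the first 3 days the combined rate is 1/9, so 1/3 of the job is done, leaving 2/3.
After Sven leaves the rate is 1/36 per day; the remaining 2/3 takes 24 days.
Total = 3 + 24 = 27 days.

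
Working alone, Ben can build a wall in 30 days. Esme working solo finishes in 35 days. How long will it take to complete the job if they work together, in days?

With two workers the combined time is the product over the sum: 30·35/(30+35) = 1050/65 = 210/13 days.

210/13 days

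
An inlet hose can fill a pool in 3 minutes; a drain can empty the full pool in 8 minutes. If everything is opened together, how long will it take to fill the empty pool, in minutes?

Net rate = 1/3 − 1/8 = (8 − 3)/24 = 5/24 per minute.
Filling time = 1 ÷ (5/24) = 24/5 minutes.

24/5 minutes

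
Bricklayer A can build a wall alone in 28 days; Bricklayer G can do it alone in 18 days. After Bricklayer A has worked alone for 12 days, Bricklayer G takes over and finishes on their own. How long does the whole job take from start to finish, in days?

156/7 days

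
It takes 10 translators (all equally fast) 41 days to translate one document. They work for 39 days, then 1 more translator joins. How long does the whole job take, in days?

One translator does 1/410 of the job per day.
After 39 days with 10 translators, 39/41 is done (2/41 left).
With 11 translators the rate is 11/410, so the rest takes 2/41 ÷ 11/410 = 20/11 days.
Total = 39 + 20/11 = 449/11 days.

449/11 days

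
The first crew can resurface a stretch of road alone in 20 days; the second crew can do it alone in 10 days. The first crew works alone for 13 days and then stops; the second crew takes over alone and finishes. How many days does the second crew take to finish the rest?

In 13 days the first crew does 13/20 of the job, leaving 7/20.
The second crew works at 1/10 per day, so finishing takes 7/20 ÷ 1/10 = 7/2 days.

7/2 days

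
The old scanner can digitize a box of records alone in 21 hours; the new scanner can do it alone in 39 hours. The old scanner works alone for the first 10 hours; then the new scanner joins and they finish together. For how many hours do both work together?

143/20 hours

In 10 hours the old scanner does 10/21 of the job, leaving 11/21.
The old scanner and the new scanner together work at 20/273 per hour, so finishing takes 11/21 ÷ 20/273 = 143/20 hours.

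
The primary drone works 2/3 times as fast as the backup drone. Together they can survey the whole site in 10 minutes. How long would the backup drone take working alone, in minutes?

Let the backup drone's rate be r; then the primary drone's rate is (2/3)r, so together (2/3 + 1)r = (5/3)r = 1/10.
Thus r = 3/50 per minute.
The backup drone alone: 50/3 minutes; the primary drone alone: 25 minutes.

50/3 minutes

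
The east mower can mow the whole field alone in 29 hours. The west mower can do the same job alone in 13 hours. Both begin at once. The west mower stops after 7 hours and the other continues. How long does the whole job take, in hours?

174/13 hours

In the first 7 hours the combined rate is 42/377, so 294/377 of the job is done, leaving 83/377.
After the west mower leaves the rate is 1/29 per hour; the remaining 83/377 takes 83/13 hours.
Total = 7 + 83/13 = 174/13 hours.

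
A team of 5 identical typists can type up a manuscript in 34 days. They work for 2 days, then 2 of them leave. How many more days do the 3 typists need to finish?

160/3 days

One typist does 1/170 of the job per day.
After 2 days with 5 typists, 1/17 is done (16/17 left).
With 3 typists the rate is 3/170, so the rest takes 16/17 ÷ 3/170 = 160/3 days.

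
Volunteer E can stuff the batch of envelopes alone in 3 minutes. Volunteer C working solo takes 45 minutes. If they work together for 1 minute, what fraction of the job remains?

Combined rate: 1/3 + 1/45 = (15 + 1)/45 = 16/45 per minute.
In 1 minute they complete 1·16/45 = 16/45 of the job.
So 29/45 remains.

29/45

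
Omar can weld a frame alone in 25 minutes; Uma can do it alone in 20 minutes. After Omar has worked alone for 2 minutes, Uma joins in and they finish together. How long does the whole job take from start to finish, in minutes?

In 2 minutes Omar does 2/25 of the job, leaving 23/25.
Omar and Uma together work at 9/100 per minute, so finishing takes 23/25 ÷ 9/100 = 92/9 minutes.
Total time = 2 + 92/9 = 110/9 minutes.

110/9 minutes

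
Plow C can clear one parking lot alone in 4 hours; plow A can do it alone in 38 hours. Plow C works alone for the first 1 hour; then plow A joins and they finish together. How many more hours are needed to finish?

19/7 hours

In 1 hour plow C does 1/4 of the job, leaving 3/4.
Plow C and plow A together work at 21/76 per hour, so finishing takes 3/4 ÷ 21/76 = 19/7 hours.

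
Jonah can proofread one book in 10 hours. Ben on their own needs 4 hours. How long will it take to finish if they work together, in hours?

20/7 hours

Combined rate: 1/10 + 1/4 = (2 + 5)/20 = 7/20 per hour.
Time = 1 ÷ (7/20) = 20/7 hours.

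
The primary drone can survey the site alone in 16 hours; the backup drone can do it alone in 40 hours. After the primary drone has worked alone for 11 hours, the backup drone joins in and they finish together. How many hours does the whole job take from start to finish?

102/7 hours

In 11 hours the primary drone does 11/16 of the job, leaving 5/16.
The primary drone and the backup drone together work at 7/80 per hour, so finishing takes 5/16 ÷ 7/80 = 25/7 hours.
Total time = 11 + 25/7 = 102/7 hours.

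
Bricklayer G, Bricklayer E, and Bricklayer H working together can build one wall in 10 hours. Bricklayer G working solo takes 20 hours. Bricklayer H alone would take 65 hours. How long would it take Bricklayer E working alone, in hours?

Combined rate is 1/10 per hour.
Known contribution: 1/20 + 1/65 = (13 + 4)/260 = 17/260 per hour.
So Bricklayer E's rate is 1/10 − 17/260 = 9/260, meaning 260/9 hours alone.

260/9 hours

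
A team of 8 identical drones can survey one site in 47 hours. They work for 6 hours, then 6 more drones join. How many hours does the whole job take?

206/7 hours

One drone does 1/376 of the job per hour.
After 6 hours with 8 drones, 6/47 is done (41/47 left).
With 14 drones the rate is 14/376 = 7/188, so the rest takes 41/47 ÷ 7/188 = 164/7 hours.
Total = 6 + 164/7 = 206/7 hours.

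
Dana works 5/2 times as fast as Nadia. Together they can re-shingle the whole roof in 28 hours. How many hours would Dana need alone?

Let Nadia's rate be r; then Dana's rate is (5/2)r, so together (5/2 + 1)r = (7/2)r = 1/28.
Thus r = 1/98 per hour.
Nadia alone: 98 hours; Dana alone: 196/5 hours.

196/5 hours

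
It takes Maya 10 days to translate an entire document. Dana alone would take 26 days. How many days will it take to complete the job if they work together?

With two workers the combined time is the product over the sum: 10·26/(10+26) = 260/36 = 65/9 days.

65/9 days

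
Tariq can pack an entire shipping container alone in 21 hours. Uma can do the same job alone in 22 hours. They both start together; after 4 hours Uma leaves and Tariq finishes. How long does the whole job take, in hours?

In the first 4 hours the combined rate is 43/462, so 86/231 of the job is done, leaving 145/231.
After Uma leaves the rate is 1/21 per hour; the remaining 145/231 takes 145/11 hours.
Total = 4 + 145/11 = 189/11 hours.

189/11 hours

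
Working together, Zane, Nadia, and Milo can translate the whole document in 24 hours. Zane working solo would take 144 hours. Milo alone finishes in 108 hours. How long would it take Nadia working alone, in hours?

432/11 hours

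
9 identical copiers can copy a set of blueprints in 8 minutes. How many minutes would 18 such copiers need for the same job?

Total work is 9·8 = 72 copier-minutes.
With 18 copiers: 72/18 = 4 minutes.

4 minutes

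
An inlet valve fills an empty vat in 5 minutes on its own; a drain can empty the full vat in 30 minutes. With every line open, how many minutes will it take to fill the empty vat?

6 minutes

Net rate = 1/5 − 1/30 = (6 − 1)/30 = 5/30 = 1/6 per minute.
Filling time = 1 ÷ (1/6) = 6 minutes.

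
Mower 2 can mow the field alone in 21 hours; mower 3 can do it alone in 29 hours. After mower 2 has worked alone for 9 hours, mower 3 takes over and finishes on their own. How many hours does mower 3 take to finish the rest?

In 9 hours mower 2 does 9/21 = 3/7 of the job, leaving 4/7.
Mower 3 works at 1/29 per hour, so finishing takes 4/7 ÷ 1/29 = 116/7 hours.

116/7 hours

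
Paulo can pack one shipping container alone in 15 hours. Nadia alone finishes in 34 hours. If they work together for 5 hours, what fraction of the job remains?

53/102

Combined rate: 1/15 + 1/34 = (34 + 15)/510 = 49/510 per hour.
In 5 hours they complete 5·49/510 = 49/102 of the job.
So 53/102 remains.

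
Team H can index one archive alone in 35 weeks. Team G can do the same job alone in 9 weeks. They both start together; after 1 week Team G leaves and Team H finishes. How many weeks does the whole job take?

280/9 weeks

In the first 1 week the combined rate is 44/315, so 44/315 of the job is done, leaving 271/315.
After Team G leaves the rate is 1/35 per week; the remaining 271/315 takes 271/9 weeks.
Total = 1 + 271/9 = 280/9 weeks.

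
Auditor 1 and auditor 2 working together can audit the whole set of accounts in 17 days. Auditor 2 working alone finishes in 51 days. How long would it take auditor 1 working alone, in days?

Combined rate is 1/17 per day.
Known contribution: 1/51 per day.
So auditor 1's rate is 1/17 − 1/51 = 2/51, meaning 51/2 days alone.

51/2 days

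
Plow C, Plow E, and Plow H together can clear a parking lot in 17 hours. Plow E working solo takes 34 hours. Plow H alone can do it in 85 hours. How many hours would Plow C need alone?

170/3 hours

Combined rate is 1/17 per hour.
Known contribution: 1/34 + 1/85 = (5 + 2)/170 = 7/170 per hour.
So Plow C's rate is 1/17 − 7/170 = 3/170, meaning 170/3 hours alone.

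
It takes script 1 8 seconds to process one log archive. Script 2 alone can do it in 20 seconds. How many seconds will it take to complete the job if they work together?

40/7 seconds

With two workers the combined time is the product over the sum: 8·20/(8+20) = 160/28 = 40/7 seconds.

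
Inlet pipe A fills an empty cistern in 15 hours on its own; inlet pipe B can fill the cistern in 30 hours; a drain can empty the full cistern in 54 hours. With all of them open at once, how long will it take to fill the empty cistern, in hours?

135/11 hours

Net rate = 1/15 + 1/30 − 1/54 = (18 + 9 − 5)/270 = 22/270 = 11/135 per hour.
Filling time = 1 ÷ (11/135) = 135/11 hours.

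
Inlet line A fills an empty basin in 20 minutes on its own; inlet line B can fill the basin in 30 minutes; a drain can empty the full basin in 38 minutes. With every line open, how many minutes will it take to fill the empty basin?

Net rate = 1/20 + 1/30 − 1/38 = (57 + 38 − 30)/1140 = 65/1140 = 13/228 per minute.
Filling time = 1 ÷ (13/228) = 228/13 minutes.

228/13 minutes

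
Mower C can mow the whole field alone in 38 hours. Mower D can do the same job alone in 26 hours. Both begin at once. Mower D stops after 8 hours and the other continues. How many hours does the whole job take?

342/13 hours

In the first 8 hours the combined rate is 16/247, so 128/247 of the job is done, leaving 119/247.
After mower D leaves the rate is 1/38 per hour; the remaining 119/247 takes 238/13 hours.
Total = 8 + 238/13 = 342/13 hours.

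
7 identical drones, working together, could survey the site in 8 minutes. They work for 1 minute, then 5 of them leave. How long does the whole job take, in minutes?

One drone does 1/56 of the job per minute.
After 1 minute with 7 drones, 1/8 is done (7/8 left).
With 2 drones the rate is 2/56 = 1/28, so the rest takes 7/8 ÷ 1/28 = 49/2 minutes.
Total = 1 + 49/2 = 51/2 minutes.

51/2 minutes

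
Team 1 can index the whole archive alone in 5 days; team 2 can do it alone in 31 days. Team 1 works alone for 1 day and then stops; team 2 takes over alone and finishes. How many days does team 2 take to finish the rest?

124/5 days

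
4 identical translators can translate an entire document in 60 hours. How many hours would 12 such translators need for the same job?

Total work is 4·60 = 240 translator-hours.
With 12 translators: 240/12 = 20 hours.

20 hours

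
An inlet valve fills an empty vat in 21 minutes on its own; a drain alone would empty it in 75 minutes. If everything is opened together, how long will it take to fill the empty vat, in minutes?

175/6 minutes

Net rate = 1/21 − 1/75 = (25 − 7)/525 = 18/525 = 6/175 per minute.
Filling time = 1 ÷ (6/175) = 175/6 minutes.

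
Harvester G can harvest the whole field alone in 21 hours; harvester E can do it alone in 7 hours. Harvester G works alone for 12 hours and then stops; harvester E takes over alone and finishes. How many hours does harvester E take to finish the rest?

3 hours

In 12 hours harvester G does 12/21 = 4/7 of the job, leaving 3/7.
Harvester E works at 1/7 per hour, so finishing takes 3/7 ÷ 1/7 = 3 hours.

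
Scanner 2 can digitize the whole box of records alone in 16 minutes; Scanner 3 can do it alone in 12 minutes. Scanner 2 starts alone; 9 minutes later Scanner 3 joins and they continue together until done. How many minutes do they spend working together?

In 9 minutes Scanner 2 does 9/16 of the job, leaving 7/16.
Scanner 2 and Scanner 3 together work at 7/48 per minute, so finishing takes 7/16 ÷ 7/48 = 3 minutes.

3 minutes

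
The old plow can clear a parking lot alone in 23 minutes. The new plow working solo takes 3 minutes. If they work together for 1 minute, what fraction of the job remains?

Combined rate: 1/23 + 1/3 = (3 + 23)/69 = 26/69 per minute.
In 1 minute they complete 1·26/69 = 26/69 of the job.
So 43/69 remains.

43/69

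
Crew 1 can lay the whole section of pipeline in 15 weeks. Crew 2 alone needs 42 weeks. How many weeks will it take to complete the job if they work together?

210/19 weeks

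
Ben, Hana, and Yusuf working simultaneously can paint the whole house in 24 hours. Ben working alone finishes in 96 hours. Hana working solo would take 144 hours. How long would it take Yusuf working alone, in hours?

288/7 hours

Combined rate is 1/24 per hour.
Known contribution: 1/96 + 1/144 = (3 + 2)/288 = 5/288 per hour.
So Yusuf's rate is 1/24 − 5/288 = 7/288, meaning 288/7 hours alone.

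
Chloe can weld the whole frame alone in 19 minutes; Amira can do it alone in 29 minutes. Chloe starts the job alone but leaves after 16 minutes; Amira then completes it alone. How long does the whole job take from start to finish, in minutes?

In 16 minutes Chloe does 16/19 of the job, leaving 3/19.
Amira works at 1/29 per minute, so finishing takes 3/19 ÷ 1/29 = 87/19 minutes.
Total time = 16 + 87/19 = 391/19 minutes.

391/19 minutes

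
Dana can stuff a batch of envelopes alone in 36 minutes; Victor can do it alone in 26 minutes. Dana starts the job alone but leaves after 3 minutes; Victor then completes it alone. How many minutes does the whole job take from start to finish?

161/6 minutes

In 3 minutes Dana does 3/36 = 1/12 of the job, leaving 11/12.
Victor works at 1/26 per minute, so finishing takes 11/12 ÷ 1/26 = 143/6 minutes.
Total time = 3 + 143/6 = 161/6 minutes.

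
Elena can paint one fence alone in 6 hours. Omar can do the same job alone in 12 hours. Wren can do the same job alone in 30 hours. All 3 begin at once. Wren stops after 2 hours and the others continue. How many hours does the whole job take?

In the first 2 hours the combined rate is 17/60, so 17/30 of the job is done, leaving 13/30.
After Wren leaves the rate is 1/4 per hour; the remaining 13/30 takes 26/15 hours.
Total = 2 + 26/15 = 56/15 hours.

56/15 hours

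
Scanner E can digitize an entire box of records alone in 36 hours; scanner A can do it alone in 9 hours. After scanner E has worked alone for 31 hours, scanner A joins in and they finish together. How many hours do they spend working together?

1 hour

In 31 hours scanner E does 31/36 of the job, leaving 5/36.
Scanner E and scanner A together work at 5/36 per hour, so finishing takes 5/36 ÷ 5/36 = 1 hour.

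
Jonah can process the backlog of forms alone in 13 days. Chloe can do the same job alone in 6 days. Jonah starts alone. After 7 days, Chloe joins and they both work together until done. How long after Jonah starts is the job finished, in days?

In the first 7 days Jonah alone does 7/13 of the job, leaving 6/13.
Once everyone is working, combined rate: 1/13 + 1/6 = (6 + 13)/78 = 19/78 per day.
Remaining 6/13 at 19/78 per day takes 36/19 days.
Total from the start = 7 + 36/19 = 169/19 days.

169/19 days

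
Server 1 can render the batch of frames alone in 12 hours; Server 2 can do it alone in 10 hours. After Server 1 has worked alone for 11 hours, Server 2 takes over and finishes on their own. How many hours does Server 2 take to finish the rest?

In 11 hours Server 1 does 11/12 of the job, leaving 1/12.
Server 2 works at 1/10 per hour, so finishing takes 1/12 ÷ 1/10 = 5/6 hours.

5/6 hours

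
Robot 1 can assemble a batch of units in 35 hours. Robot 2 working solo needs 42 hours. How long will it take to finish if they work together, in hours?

210/11 hours

With two workers the combined time is the product over the sum: 35·42/(35+42) = 1470/77 = 210/11 hours.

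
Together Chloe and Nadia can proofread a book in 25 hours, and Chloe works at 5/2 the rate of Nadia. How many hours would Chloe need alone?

Let Nadia's rate be r; then Chloe's rate is (5/2)r, so together (5/2 + 1)r = (7/2)r = 1/25.
Thus r = 2/175 per hour.
Nadia alone: 175/2 hours; Chloe alone: 35 hours.

35 hours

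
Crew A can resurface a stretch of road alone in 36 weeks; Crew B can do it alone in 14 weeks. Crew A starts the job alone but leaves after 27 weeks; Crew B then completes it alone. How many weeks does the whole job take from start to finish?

In 27 weeks Crew A does 27/36 = 3/4 of the job, leaving 1/4.
Crew B works at 1/14 per week, so finishing takes 1/4 ÷ 1/14 = 7/2 weeks.
Total time = 27 + 7/2 = 61/2 weeks.

61/2 weeks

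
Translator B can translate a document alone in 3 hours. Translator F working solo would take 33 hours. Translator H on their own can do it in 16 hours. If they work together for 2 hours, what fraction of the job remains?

13/88

Combined rate: 1/3 + 1/33 + 1/16 = (176 + 16 + 33)/528 = 225/528 = 75/176 per hour.
In 2 hours they complete 2·75/176 = 75/88 of the job.
So 13/88 remains.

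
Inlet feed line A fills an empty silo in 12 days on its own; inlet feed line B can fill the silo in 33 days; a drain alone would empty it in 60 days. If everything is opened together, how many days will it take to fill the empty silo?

165/16 days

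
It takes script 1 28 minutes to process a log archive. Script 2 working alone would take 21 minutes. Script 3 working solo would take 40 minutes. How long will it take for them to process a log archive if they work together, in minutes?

Combined rate: 1/28 + 1/21 + 1/40 = (30 + 40 + 21)/840 = 91/840 = 13/120 per minute.
Time = 1 ÷ (13/120) = 120/13 minutes.

120/13 minutes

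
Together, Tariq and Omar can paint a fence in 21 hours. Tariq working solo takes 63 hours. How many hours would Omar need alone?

63/2 hours

Combined rate is 1/21 per hour.
Known contribution: 1/63 per hour.
So Omar's rate is 1/21 − 1/63 = 2/63, meaning 63/2 hours alone.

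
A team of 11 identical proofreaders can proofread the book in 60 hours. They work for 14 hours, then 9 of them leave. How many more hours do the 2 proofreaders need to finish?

One proofreader does 1/660 of the job per hour.
After 14 hours with 11 proofreaders, 7/30 is done (23/30 left).
With 2 proofreaders the rate is 2/660 = 1/330, so the rest takes 23/30 ÷ 1/330 = 253 hours.

253 hours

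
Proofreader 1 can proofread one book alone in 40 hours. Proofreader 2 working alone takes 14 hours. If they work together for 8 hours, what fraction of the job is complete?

Combined rate: 1/40 + 1/14 = (7 + 20)/280 = 27/280 per hour.
In 8 hours they complete 8·27/280 = 27/35 of the job.

27/35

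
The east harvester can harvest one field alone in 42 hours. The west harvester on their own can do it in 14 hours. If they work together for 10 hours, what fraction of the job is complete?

Combined rate: 1/42 + 1/14 = (1 + 3)/42 = 4/42 = 2/21 per hour.
In 10 hours they complete 10·2/21 = 20/21 of the job.

20/21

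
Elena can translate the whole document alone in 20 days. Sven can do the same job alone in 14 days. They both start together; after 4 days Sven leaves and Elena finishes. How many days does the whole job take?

100/7 days

In the first 4 days the combined rate is 17/140, so 17/35 of the job is done, leaving 18/35.
After Sven leaves the rate is 1/20 per day; the remaining 18/35 takes 72/7 days.
Total = 4 + 72/7 = 100/7 days.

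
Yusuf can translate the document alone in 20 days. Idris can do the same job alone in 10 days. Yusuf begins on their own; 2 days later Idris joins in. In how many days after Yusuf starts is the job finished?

In the first 2 days Yusuf alone does 2/20 = 1/10 of the job, leaving 9/10.
Once everyone is working, combined rate: 1/20 + 1/10 = (1 + 2)/20 = 3/20 per day.
Remaining 9/10 at 3/20 per day takes 6 days.
Total from the start = 2 + 6 = 8 days.

8 days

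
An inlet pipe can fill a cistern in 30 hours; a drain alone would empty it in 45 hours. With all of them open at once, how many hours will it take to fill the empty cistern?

90 hours

Net rate = 1/30 − 1/45 = (3 − 2)/90 = 1/90 per hour.
Filling time = 1 ÷ (1/90) = 90 hours.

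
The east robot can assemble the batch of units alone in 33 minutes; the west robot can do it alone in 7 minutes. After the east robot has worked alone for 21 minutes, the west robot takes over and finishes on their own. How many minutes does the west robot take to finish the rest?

In 21 minutes the east robot does 21/33 = 7/11 of the job, leaving 4/11.
The west robot works at 1/7 per minute, so finishing takes 4/11 ÷ 1/7 = 28/11 minutes.

28/11 minutes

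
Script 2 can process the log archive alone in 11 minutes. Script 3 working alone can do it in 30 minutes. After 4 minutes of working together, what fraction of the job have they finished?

82/165

Combined rate: 1/11 + 1/30 = (30 + 11)/330 = 41/330 per minute.
In 4 minutes they complete 4·41/330 = 82/165 of the job.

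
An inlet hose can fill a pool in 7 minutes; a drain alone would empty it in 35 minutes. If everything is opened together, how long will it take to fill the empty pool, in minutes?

35/4 minutes

Net rate = 1/7 − 1/35 = (5 − 1)/35 = 4/35 per minute.
Filling time = 1 ÷ (4/35) = 35/4 minutes.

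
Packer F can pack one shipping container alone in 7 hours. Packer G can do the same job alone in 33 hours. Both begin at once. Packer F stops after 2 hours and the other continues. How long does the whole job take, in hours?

165/7 hours

In the first 2 hours the combined rate is 40/231, so 80/231 of the job is done, leaving 151/231.
After packer F leaves the rate is 1/33 per hour; the remaining 151/231 takes 151/7 hours.
Total = 2 + 151/7 = 165/7 hours.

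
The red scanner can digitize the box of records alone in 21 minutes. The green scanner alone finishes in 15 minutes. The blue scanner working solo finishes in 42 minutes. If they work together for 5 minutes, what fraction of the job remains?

13/42

Combined rate: 1/21 + 1/15 + 1/42 = (10 + 14 + 5)/210 = 29/210 per minute.
In 5 minutes they complete 5·29/210 = 29/42 of the job.
So 13/42 remains.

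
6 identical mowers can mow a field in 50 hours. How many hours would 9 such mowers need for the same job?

Total work is 6·50 = 300 mower-hours.
With 9 mowers: 300/9 = 100/3 hours.

100/3 hours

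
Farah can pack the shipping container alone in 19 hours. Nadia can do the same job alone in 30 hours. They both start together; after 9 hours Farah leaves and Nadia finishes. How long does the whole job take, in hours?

In the first 9 hours the combined rate is 49/570, so 147/190 of the job is done, leaving 43/190.
After Farah leaves the rate is 1/30 per hour; the remaining 43/190 takes 129/19 hours.
Total = 9 + 129/19 = 300/19 hours.

300/19 hours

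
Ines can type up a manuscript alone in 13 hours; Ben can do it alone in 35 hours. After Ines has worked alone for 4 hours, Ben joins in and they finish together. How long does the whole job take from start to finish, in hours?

169/16 hours

In 4 hours Ines does 4/13 of the job, leaving 9/13.
Ines and Ben together work at 48/455 per hour, so finishing takes 9/13 ÷ 48/455 = 105/16 hours.
Total time = 4 + 105/16 = 169/16 hours.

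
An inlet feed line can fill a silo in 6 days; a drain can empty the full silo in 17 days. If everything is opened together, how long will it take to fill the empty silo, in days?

102/11 days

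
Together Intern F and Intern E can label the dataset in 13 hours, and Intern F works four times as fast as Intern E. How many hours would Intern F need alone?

65/4 hours

Let Intern E's rate be r; then Intern F's rate is 4r, so together (4 + 1)r = 5r = 1/13.
Thus r = 1/65 per hour.
Intern E alone: 65 hours; Intern F alone: 65/4 hours.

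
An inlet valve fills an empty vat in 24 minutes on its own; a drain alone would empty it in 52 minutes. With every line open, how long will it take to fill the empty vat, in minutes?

312/7 minutes

Net rate = 1/24 − 1/52 = (13 − 6)/312 = 7/312 per minute.
Filling time = 1 ÷ (7/312) = 312/7 minutes.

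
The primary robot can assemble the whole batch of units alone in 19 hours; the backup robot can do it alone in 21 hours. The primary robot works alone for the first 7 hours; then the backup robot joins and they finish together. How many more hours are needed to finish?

63/10 hours

In 7 hours the primary robot does 7/19 of the job, leaving 12/19.
The primary robot and the backup robot together work at 40/399 per hour, so finishing takes 12/19 ÷ 40/399 = 63/10 hours.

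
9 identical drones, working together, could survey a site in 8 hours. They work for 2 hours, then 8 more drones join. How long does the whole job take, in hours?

88/17 hours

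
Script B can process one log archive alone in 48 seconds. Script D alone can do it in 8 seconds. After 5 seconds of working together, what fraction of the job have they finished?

35/48

Combined rate: 1/48 + 1/8 = (1 + 6)/48 = 7/48 per second.
In 5 seconds they complete 5·7/48 = 35/48 of the job.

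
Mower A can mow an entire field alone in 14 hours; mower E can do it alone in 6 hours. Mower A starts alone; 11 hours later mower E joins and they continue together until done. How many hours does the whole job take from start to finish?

119/10 hours

In 11 hours mower A does 11/14 of the job, leaving 3/14.
Mower A and mower E together work at 5/21 per hour, so finishing takes 3/14 ÷ 5/21 = 9/10 hours.
Total time = 11 + 9/10 = 119/10 hours.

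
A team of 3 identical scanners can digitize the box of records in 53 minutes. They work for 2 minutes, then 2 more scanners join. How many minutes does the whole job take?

One scanner does 1/159 of the job per minute.
After 2 minutes with 3 scanners, 2/53 is done (51/53 left).
With 5 scanners the rate is 5/159, so the rest takes 51/53 ÷ 5/159 = 153/5 minutes.
Total = 2 + 153/5 = 163/5 minutes.

163/5 minutes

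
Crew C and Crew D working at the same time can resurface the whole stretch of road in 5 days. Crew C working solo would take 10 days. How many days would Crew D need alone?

10 days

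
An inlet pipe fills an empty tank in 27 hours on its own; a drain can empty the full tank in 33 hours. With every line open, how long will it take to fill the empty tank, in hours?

297/2 hours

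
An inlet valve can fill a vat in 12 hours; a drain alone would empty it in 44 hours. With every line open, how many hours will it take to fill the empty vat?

33/2 hours

Net rate = 1/12 − 1/44 = (11 − 3)/132 = 8/132 = 2/33 per hour.
Filling time = 1 ÷ (2/33) = 33/2 hours.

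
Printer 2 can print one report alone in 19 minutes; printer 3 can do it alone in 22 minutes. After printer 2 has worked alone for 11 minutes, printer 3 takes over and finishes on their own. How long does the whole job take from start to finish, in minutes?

In 11 minutes printer 2 does 11/19 of the job, leaving 8/19.
Printer 3 works at 1/22 per minute, so finishing takes 8/19 ÷ 1/22 = 176/19 minutes.
Total time = 11 + 176/19 = 385/19 minutes.

385/19 minutes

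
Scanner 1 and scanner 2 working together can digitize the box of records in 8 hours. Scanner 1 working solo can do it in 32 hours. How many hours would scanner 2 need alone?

32/3 hours

Combined rate is 1/8 per hour.
Known contribution: 1/32 per hour.
So scanner 2's rate is 1/8 − 1/32 = 3/32, meaning 32/3 hours alone.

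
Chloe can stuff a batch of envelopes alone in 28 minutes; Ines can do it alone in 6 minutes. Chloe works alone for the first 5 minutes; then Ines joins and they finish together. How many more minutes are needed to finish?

69/17 minutes

In 5 minutes Chloe does 5/28 of the job, leaving 23/28.
Chloe and Ines together work at 17/84 per minute, so finishing takes 23/28 ÷ 17/84 = 69/17 minutes.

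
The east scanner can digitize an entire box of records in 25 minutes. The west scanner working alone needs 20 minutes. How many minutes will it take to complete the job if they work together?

100/9 minutes

With two workers the combined time is the product over the sum: 25·20/(25+20) = 500/45 = 100/9 minutes.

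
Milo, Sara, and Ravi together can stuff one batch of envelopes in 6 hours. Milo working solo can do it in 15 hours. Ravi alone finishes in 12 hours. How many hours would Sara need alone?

60 hours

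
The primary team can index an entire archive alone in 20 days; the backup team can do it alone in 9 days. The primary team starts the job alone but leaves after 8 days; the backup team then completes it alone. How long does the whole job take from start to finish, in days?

67/5 days

In 8 days the primary team does 8/20 = 2/5 of the job, leaving 3/5.
The backup team works at 1/9 per day, so finishing takes 3/5 ÷ 1/9 = 27/5 days.
Total time = 8 + 27/5 = 67/5 days.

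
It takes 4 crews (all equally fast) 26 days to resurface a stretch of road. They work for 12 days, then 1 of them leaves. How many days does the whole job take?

92/3 days

One crew does 1/104 of the job per day.
After 12 days with 4 crews, 6/13 is done (7/13 left).
With 3 crews the rate is 3/104, so the rest takes 7/13 ÷ 3/104 = 56/3 days.
Total = 12 + 56/3 = 92/3 days.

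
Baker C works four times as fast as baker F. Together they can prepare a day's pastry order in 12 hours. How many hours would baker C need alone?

15 hours

Let baker F's rate be r; then baker C's rate is 4r, so together (4 + 1)r = 5r = 1/12.
Thus r = 1/60 per hour.
Baker F alone: 60 hours; baker C alone: 15 hours.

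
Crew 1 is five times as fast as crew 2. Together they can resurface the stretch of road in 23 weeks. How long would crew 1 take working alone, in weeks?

138/5 weeks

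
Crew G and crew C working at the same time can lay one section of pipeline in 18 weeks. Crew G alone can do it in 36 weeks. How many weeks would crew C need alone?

36 weeks

Combined rate is 1/18 per week.
Known contribution: 1/36 per week.
So crew C's rate is 1/18 − 1/36 = 1/36, meaning 36 weeks alone.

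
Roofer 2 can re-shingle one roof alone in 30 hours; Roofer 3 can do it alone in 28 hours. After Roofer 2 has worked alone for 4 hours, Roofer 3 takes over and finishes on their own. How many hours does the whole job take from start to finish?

In 4 hours Roofer 2 does 4/30 = 2/15 of the job, leaving 13/15.
Roofer 3 works at 1/28 per hour, so finishing takes 13/15 ÷ 1/28 = 364/15 hours.
Total time = 4 + 364/15 = 424/15 hours.

424/15 hours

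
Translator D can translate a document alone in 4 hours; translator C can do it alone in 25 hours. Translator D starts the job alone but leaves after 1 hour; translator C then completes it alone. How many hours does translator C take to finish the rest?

In 1 hour translator D does 1/4 of the job, leaving 3/4.
Translator C works at 1/25 per hour, so finishing takes 3/4 ÷ 1/25 = 75/4 hours.

75/4 hours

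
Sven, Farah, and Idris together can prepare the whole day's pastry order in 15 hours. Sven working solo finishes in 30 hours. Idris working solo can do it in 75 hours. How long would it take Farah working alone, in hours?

Combined rate is 1/15 per hour.
Known contribution: 1/30 + 1/75 = (5 + 2)/150 = 7/150 per hour.
So Farah's rate is 1/15 − 7/150 = 1/50, meaning 50 hours alone.

50 hours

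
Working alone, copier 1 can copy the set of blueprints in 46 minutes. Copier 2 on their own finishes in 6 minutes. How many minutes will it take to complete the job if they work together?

Combined rate: 1/46 + 1/6 = (3 + 23)/138 = 26/138 = 13/69 per minute.
Time = 1 ÷ (13/69) = 69/13 minutes.

69/13 minutes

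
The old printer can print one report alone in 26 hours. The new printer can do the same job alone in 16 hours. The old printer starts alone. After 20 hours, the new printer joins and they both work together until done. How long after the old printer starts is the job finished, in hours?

156/7 hours

In the first 20 hours the old printer alone does 20/26 = 10/13 of the job, leaving 3/13.
Once everyone is working, combined rate: 1/26 + 1/16 = (8 + 13)/208 = 21/208 per hour.
Remaining 3/13 at 21/208 per hour takes 16/7 hours.
Total from the start = 20 + 16/7 = 156/7 hours.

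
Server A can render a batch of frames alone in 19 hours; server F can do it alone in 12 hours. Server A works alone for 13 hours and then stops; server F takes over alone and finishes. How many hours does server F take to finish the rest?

72/19 hours

In 13 hours server A does 13/19 of the job, leaving 6/19.
Server F works at 1/12 per hour, so finishing takes 6/19 ÷ 1/12 = 72/19 hours.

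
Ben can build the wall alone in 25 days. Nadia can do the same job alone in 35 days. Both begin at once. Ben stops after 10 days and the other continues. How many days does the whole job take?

21 days

In the first 10 days the combined rate is 12/175, so 24/35 of the job is done, leaving 11/35.
After Ben leaves the rate is 1/35 per day; the remaining 11/35 takes 11 days.
Total = 10 + 11 = 21 days.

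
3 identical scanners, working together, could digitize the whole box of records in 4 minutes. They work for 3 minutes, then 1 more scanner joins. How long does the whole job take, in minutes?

One scanner does 1/12 of the job per minute.
After 3 minutes with 3 scanners, 3/4 is done (1/4 left).
With 4 scanners the rate is 4/12 = 1/3, so the rest takes 1/4 ÷ 1/3 = 3/4 minutes.
Total = 3 + 3/4 = 15/4 minutes.

15/4 minutes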